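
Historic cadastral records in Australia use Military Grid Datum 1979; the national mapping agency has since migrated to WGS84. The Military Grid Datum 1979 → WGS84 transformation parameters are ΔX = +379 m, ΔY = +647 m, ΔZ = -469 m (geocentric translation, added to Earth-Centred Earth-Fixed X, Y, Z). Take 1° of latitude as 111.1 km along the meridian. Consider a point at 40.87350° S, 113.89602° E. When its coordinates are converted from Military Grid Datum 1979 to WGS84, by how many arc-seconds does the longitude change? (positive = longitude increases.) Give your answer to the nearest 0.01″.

sin φ = -0.654391, cos φ = 0.756156, sin λ = 0.914282, cos λ = -0.405078.
East component: ΔE = −sin λ·ΔX + cos λ·ΔY = −(0.914282)(379) + (-0.405078)(647) = -608.60 m.
1° of latitude spans 111100 m; at latitude φ, 1° of longitude spans that × cos φ = 84009.0 m, so Δλ = -608.60 / 84009.0 × 3600 = -26.080″.

Δλ = -26.08″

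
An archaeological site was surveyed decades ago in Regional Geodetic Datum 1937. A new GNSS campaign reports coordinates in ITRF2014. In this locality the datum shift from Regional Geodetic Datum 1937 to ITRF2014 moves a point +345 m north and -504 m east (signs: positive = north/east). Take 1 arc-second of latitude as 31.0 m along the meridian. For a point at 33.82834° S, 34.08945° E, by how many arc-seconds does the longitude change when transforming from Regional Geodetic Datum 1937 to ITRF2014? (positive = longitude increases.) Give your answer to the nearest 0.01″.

Δλ = -19.57″

At latitude -33.82834°, cos φ = 0.830709.
1″ of longitude at this latitude = 31.00 × cos φ = 25.7520 m, so Δλ = -504.0 / 25.7520 = -19.571″.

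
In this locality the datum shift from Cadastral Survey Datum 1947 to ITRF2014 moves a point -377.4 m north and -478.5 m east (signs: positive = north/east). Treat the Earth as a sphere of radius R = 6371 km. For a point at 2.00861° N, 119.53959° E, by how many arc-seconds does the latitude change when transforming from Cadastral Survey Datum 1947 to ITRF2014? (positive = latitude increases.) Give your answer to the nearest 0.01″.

On a sphere of radius R, 1 rad of latitude = R, so Δφ = ΔN / R = -377.4 / 6371000 = -5.9237e-05 rad = -12.219″.

Δφ = -12.22″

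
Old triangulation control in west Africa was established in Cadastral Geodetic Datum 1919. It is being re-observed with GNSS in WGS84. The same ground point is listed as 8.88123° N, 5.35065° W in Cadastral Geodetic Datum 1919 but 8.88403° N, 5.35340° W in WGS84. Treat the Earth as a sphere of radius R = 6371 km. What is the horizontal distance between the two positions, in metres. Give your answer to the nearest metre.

434 m

Δφ = 8.88403° − 8.88123° = +0.00280°; Δλ = -5.35340° − -5.35065° = -0.00275°.
1° along a meridian = πR/180 = 111195 m.
ΔN = Δφ × 111195 = 311.3 m; ΔE = Δλ × 111195 × cos(8.88123°) = -0.00275 × 111195 × 0.988010 = -302.1 m.
Distance = √(ΔE² + ΔN²) = √((-302.1)² + 311.3²) = 433.8 m.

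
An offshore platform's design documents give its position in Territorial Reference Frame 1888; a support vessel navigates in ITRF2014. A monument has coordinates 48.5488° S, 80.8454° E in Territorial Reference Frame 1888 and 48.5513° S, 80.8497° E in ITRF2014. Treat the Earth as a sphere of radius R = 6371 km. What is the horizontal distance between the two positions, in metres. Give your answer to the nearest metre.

Δφ = -48.5513° − -48.5488° = -0.0025°; Δλ = 80.8497° − 80.8454° = +0.0043°.
1° along a meridian = πR/180 = 111195 m.
ΔN = Δφ × 111195 = -278.0 m; ΔE = Δλ × 111195 × cos(-48.5488°) = +0.0043 × 111195 × 0.661982 = 316.5 m.
Distance = √(ΔE² + ΔN²) = √(316.5² + (-278.0)²) = 421.3 m.

421 m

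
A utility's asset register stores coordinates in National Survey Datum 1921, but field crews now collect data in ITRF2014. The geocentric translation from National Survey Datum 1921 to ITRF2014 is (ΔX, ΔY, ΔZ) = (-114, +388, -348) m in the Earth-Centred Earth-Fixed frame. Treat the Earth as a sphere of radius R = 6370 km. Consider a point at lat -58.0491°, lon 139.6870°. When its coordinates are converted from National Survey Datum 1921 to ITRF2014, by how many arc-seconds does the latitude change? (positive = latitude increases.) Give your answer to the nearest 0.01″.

Δφ = 3.32″

sin φ = -0.848502, cos φ = 0.529192, sin λ = 0.646963, cos λ = -0.762522.
North component: ΔN = −sin φ cos λ·ΔX − sin φ sin λ·ΔY + cos φ·ΔZ = −(-0.848502)(-0.762522)(-114) − (-0.848502)(0.646963)(388) + (0.529192)(-348) = 102.59 m.
1° of latitude spans πR/180 = 111177 m, so Δφ = 102.59 / 111177 × 3600 = 3.322″.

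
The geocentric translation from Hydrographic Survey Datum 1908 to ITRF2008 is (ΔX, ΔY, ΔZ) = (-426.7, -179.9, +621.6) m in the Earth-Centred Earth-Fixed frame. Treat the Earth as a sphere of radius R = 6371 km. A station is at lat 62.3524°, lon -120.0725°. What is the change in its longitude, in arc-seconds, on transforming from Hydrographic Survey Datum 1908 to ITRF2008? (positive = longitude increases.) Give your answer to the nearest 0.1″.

Δλ = -19.5″

sin φ = 0.885818, cos φ = 0.464032, sin λ = -0.865392, cos λ = -0.501095.
East component: ΔE = −sin λ·ΔX + cos λ·ΔY = −(-0.865392)(-426.7) + (-0.501095)(-179.9) = -279.12 m.
1° of latitude spans πR/180 = 111195 m; at latitude φ, 1° of longitude spans that × cos φ = 51598.0 m, so Δλ = -279.12 / 51598.0 × 3600 = -19.474″.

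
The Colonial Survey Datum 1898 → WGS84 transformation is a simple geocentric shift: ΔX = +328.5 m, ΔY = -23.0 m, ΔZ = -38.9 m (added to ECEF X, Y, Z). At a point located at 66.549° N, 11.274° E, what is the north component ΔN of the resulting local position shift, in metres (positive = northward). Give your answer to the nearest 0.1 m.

At φ = 66.549°, λ = 11.274°: sin φ = 0.917401, cos φ = 0.397965, sin λ = 0.195501, cos λ = 0.980703.
ΔN = −sin φ cos λ·ΔX − sin φ sin λ·ΔY + cos φ·ΔZ = −(0.917401)(0.980703)(328.5) − (0.917401)(0.195501)(-23.0) + (0.397965)(-38.9) = -306.91 m.

ΔN = -306.9 m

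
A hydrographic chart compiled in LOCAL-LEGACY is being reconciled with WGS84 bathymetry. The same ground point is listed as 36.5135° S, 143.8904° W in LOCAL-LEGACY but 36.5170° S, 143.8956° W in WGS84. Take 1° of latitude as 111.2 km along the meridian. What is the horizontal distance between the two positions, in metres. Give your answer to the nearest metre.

606 m

Δφ = -36.5170° − -36.5135° = -0.0035°; Δλ = -143.8956° − -143.8904° = -0.0052°.
ΔN = Δφ × 111200 = -389.2 m; ΔE = Δλ × 111200 × cos(-36.5135°) = -0.0052 × 111200 × 0.803717 = -464.7 m.
Distance = √(ΔE² + ΔN²) = √((-464.7)² + (-389.2)²) = 606.2 m.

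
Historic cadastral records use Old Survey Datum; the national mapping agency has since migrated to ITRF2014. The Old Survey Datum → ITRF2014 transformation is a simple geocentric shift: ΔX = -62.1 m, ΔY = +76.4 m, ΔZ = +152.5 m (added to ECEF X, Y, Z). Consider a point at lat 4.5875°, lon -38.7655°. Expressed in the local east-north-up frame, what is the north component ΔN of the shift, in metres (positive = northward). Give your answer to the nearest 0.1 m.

ΔN = 159.7 m

At φ = 4.5875°, λ = -38.7655°: sin φ = 0.079981, cos φ = 0.996796, sin λ = -0.626134, cos λ = 0.779715.
ΔN = −sin φ cos λ·ΔX − sin φ sin λ·ΔY + cos φ·ΔZ = −(0.079981)(0.779715)(-62.1) − (0.079981)(-0.626134)(76.4) + (0.996796)(152.5) = 159.71 m.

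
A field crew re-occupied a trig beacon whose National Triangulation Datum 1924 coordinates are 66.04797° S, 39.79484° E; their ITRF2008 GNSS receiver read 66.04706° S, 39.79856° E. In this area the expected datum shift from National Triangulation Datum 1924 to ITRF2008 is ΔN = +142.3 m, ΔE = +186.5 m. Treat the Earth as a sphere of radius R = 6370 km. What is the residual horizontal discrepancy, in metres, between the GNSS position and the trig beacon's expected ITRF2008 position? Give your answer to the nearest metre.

45 m

Observed coordinate differences: Δφ = +0.00091°, Δλ = +0.00372°.
Converting to metres (1° lat = 111177 m, cos φ = 0.405972): observed ΔN = 101.2 m, observed ΔE = 167.9 m.
Subtracting the expected shift leaves a residual of 101.2 − (142.3) = -41.1 m north and 167.9 − (186.5) = -18.6 m east.
Residual distance = √((-41.1)² + (-18.6)²) = 45.1 m.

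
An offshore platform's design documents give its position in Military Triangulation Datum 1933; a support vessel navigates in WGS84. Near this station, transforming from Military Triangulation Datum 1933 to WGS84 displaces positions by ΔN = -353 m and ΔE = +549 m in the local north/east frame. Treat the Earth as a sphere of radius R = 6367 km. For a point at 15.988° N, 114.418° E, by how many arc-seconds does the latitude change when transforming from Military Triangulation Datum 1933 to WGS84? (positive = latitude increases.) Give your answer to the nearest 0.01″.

On a sphere of radius R, 1 rad of latitude = R, so Δφ = ΔN / R = -353.0 / 6367000 = -5.5442e-05 rad = -11.436″.

Δφ = -11.44″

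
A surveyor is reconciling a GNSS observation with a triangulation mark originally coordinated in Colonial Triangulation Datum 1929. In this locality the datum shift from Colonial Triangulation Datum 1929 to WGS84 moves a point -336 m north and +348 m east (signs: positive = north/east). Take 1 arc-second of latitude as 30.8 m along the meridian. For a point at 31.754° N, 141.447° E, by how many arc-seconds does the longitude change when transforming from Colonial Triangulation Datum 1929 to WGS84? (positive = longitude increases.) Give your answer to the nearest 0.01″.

At latitude 31.754°, cos φ = 0.850315.
1″ of longitude at this latitude = 30.80 × cos φ = 26.1897 m, so Δλ = 348.0 / 26.1897 = 13.288″.

Δλ = 13.29″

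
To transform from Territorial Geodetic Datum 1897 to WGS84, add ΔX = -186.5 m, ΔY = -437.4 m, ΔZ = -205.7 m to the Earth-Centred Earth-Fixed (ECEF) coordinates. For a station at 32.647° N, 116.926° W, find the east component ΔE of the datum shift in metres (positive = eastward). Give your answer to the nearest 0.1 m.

ΔE = 31.8 m

At φ = 32.647°, λ = -116.926°: sin φ = 0.539462, cos φ = 0.842010, sin λ = -0.891592, cos λ = -0.452839.
ΔE = −sin λ·ΔX + cos λ·ΔY = −(-0.891592)·(-186.5) + (-0.452839)·(-437.4) = 31.79 m.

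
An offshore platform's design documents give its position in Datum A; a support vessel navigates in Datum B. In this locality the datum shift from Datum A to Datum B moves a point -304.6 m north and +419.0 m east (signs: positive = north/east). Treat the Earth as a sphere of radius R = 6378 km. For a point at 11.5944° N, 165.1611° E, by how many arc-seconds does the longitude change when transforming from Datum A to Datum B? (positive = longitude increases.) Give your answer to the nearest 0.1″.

Δλ = 13.8″

At latitude 11.5944°, cos φ = 0.979595.
One radian of longitude at latitude φ spans R cos φ, so Δλ = ΔE / (R cos φ) = 419.0 / (6378000 × 0.979595) = 6.7063e-05 rad = 13.833″.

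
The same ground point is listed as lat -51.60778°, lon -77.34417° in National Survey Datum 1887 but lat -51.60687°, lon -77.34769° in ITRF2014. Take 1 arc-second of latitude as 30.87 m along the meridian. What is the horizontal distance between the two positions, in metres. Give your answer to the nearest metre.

Δφ = -51.60687° − -51.60778° = +0.00091°; Δλ = -77.34769° − -77.34417° = -0.00352°.
1° of latitude = 3600 × 30.87 = 111132 m.
ΔN = Δφ × 111132 = 101.1 m; ΔE = Δλ × 111132 × cos(-51.60778°) = -0.00352 × 111132 × 0.621041 = -242.9 m.
Distance = √(ΔE² + ΔN²) = √((-242.9)² + 101.1²) = 263.2 m.

263 m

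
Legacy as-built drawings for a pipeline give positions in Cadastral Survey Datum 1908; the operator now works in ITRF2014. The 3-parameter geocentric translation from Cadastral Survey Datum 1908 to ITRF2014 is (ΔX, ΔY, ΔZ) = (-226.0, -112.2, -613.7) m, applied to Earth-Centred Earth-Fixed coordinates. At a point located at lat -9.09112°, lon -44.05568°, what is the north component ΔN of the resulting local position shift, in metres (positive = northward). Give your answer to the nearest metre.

ΔN = -619 m

At φ = -9.09112°, λ = -44.05568°: sin φ = -0.158005, cos φ = 0.987438, sin λ = -0.695357, cos λ = 0.718664.
ΔN = −sin φ cos λ·ΔX − sin φ sin λ·ΔY + cos φ·ΔZ = −(-0.158005)(0.718664)(-226.0) − (-0.158005)(-0.695357)(-112.2) + (0.987438)(-613.7) = -619.33 m.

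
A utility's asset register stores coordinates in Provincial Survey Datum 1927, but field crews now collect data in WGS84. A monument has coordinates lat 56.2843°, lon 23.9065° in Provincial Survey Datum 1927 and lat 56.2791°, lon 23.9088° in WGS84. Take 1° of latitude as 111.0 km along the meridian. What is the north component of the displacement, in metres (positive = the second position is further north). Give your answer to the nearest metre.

ΔN = -577 m

Δφ = 56.2791° − 56.2843° = -0.0052°; Δλ = 23.9088° − 23.9065° = +0.0023°.
ΔN = Δφ × 111000 = -577.2 m; ΔE = Δλ × 111000 × cos(56.2843°) = +0.0023 × 111000 × 0.555072 = 141.7 m.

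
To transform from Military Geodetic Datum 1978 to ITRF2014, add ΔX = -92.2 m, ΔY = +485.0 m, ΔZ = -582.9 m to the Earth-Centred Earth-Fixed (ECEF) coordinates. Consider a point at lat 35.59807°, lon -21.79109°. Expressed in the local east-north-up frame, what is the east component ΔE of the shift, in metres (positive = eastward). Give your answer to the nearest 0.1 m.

At φ = 35.59807°, λ = -21.79109°: sin φ = 0.582096, cos φ = 0.813120, sin λ = -0.371223, cos λ = 0.928544.
ΔE = −sin λ·ΔX + cos λ·ΔY = −(-0.371223)·(-92.2) + (0.928544)·(485.0) = 416.12 m.

ΔE = 416.1 m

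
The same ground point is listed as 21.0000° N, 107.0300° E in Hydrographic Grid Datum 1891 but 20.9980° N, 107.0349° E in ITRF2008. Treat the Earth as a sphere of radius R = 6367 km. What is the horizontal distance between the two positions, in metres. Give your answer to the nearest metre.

Δφ = 20.9980° − 21.0000° = -0.0020°; Δλ = 107.0349° − 107.0300° = +0.0049°.
1° along a meridian = πR/180 = 111125 m.
ΔN = Δφ × 111125 = -222.3 m; ΔE = Δλ × 111125 × cos(21.0000°) = +0.0049 × 111125 × 0.933580 = 508.3 m.
Distance = √(ΔE² + ΔN²) = √(508.3² + (-222.3)²) = 554.8 m.

555 m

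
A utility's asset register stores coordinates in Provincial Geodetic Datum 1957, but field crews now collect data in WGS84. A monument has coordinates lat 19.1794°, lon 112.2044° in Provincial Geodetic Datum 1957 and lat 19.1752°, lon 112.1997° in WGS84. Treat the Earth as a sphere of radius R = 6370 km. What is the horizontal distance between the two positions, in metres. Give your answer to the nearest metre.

Δφ = 19.1752° − 19.1794° = -0.0042°; Δλ = 112.1997° − 112.2044° = -0.0047°.
1° along a meridian = πR/180 = 111177 m.
ΔN = Δφ × 111177 = -466.9 m; ΔE = Δλ × 111177 × cos(19.1794°) = -0.0047 × 111177 × 0.944495 = -493.5 m.
Distance = √(ΔE² + ΔN²) = √((-493.5)² + (-466.9)²) = 679.4 m.

679 m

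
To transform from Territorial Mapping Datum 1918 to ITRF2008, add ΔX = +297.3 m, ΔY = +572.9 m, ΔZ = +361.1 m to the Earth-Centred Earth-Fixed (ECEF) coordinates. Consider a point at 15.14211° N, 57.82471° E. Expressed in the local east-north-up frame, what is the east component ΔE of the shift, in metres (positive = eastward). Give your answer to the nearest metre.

At φ = 15.14211°, λ = 57.82471°: sin φ = 0.261214, cos φ = 0.965281, sin λ = 0.846423, cos λ = 0.532511.
ΔE = −sin λ·ΔX + cos λ·ΔY = −(0.846423)·(297.3) + (0.532511)·(572.9) = 53.43 m.

ΔE = 53 m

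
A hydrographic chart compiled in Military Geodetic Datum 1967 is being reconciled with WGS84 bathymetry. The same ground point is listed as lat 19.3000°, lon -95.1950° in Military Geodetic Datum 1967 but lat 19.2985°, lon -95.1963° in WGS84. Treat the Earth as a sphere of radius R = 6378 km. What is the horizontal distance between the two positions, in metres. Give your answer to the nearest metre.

Δφ = 19.2985° − 19.3000° = -0.0015°; Δλ = -95.1963° − -95.1950° = -0.0013°.
1° along a meridian = πR/180 = 111317 m.
ΔN = Δφ × 111317 = -167.0 m; ΔE = Δλ × 111317 × cos(19.3000°) = -0.0013 × 111317 × 0.943801 = -136.6 m.
Distance = √(ΔE² + ΔN²) = √((-136.6)² + (-167.0)²) = 215.7 m.

216 m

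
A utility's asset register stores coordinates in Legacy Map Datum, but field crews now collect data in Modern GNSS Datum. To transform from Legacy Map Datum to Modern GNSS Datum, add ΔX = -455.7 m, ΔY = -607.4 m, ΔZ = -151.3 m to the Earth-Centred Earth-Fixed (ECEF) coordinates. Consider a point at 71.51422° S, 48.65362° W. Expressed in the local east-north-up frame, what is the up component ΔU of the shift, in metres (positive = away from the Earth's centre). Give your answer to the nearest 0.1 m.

At φ = -71.51422°, λ = -48.65362°: sin φ = -0.948402, cos φ = 0.317069, sin λ = -0.750730, cos λ = 0.660610.
ΔU = cos φ cos λ·ΔX + cos φ sin λ·ΔY + sin φ·ΔZ = (0.317069)(0.660610)(-455.7) + (0.317069)(-0.750730)(-607.4) + (-0.948402)(-151.3) = 192.62 m.

ΔU = 192.6 m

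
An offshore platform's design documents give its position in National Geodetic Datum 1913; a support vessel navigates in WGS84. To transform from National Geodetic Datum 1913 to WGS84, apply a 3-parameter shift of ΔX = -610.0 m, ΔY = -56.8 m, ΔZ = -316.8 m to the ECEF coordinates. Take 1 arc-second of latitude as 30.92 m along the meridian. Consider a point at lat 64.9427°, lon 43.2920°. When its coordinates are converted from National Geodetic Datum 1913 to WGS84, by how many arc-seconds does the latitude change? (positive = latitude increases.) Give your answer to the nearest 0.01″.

sin φ = 0.905885, cos φ = 0.423524, sin λ = 0.685717, cos λ = 0.727869.
North component: ΔN = −sin φ cos λ·ΔX − sin φ sin λ·ΔY + cos φ·ΔZ = −(0.905885)(0.727869)(-610.0) − (0.905885)(0.685717)(-56.8) + (0.423524)(-316.8) = 303.32 m.
1° of latitude spans 3600 × 30.92 = 111312 m, so Δφ = 303.32 / 111312 × 3600 = 9.810″.

Δφ = 9.81″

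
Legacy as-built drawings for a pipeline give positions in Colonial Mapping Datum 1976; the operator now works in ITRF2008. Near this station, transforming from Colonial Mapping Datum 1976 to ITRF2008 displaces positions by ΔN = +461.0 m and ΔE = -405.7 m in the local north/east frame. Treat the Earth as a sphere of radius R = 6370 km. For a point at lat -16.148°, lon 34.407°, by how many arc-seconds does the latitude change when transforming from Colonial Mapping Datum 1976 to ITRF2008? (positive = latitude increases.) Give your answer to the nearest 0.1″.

On a sphere of radius R, 1 rad of latitude = R, so Δφ = ΔN / R = 461.0 / 6370000 = 7.2370e-05 rad = 14.927″.

Δφ = 14.9″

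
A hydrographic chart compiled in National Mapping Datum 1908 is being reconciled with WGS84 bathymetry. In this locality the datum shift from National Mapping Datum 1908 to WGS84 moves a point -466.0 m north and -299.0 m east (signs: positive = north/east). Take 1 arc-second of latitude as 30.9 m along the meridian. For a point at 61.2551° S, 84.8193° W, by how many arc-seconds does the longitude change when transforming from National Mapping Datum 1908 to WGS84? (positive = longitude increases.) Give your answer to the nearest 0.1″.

At latitude -61.2551°, cos φ = 0.480911.
1″ of longitude at this latitude = 30.90 × cos φ = 14.8601 m, so Δλ = -299.0 / 14.8601 = -20.121″.

Δλ = -20.1″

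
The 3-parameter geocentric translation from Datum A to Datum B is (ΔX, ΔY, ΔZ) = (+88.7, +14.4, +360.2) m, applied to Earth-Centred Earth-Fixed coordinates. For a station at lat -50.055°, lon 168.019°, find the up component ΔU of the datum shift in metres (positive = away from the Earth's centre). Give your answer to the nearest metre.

At φ = -50.055°, λ = 168.019°: sin φ = -0.766661, cos φ = 0.642052, sin λ = 0.207587, cos λ = -0.978216.
ΔU = cos φ cos λ·ΔX + cos φ sin λ·ΔY + sin φ·ΔZ = (0.642052)(-0.978216)(88.7) + (0.642052)(0.207587)(14.4) + (-0.766661)(360.2) = -329.94 m.

ΔU = -330 m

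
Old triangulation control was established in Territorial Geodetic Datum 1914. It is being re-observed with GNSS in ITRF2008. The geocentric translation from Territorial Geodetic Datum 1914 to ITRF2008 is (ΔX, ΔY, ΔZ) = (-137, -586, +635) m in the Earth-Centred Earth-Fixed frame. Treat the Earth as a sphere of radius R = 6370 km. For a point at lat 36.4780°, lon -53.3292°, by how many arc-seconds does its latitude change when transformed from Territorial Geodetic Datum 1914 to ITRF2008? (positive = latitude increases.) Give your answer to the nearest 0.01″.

Δφ = 9.06″

sin φ = 0.594514, cos φ = 0.804085, sin λ = -0.802080, cos λ = 0.597216.
North component: ΔN = −sin φ cos λ·ΔX − sin φ sin λ·ΔY + cos φ·ΔZ = −(0.594514)(0.597216)(-137) − (0.594514)(-0.802080)(-586) + (0.804085)(635) = 279.80 m.
1° of latitude spans πR/180 = 111177 m, so Δφ = 279.80 / 111177 × 3600 = 9.060″.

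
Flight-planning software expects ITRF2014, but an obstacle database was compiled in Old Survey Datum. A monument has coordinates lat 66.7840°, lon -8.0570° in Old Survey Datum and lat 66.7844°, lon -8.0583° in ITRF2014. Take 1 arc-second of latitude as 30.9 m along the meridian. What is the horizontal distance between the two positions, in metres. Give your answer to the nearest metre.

Δφ = 66.7844° − 66.7840° = +0.0004°; Δλ = -8.0583° − -8.0570° = -0.0013°.
1° of latitude = 3600 × 30.90 = 111240 m.
ΔN = Δφ × 111240 = 44.5 m; ΔE = Δλ × 111240 × cos(66.7840°) = -0.0013 × 111240 × 0.394199 = -57.0 m.
Distance = √(ΔE² + ΔN²) = √((-57.0)² + 44.5²) = 72.3 m.

72 m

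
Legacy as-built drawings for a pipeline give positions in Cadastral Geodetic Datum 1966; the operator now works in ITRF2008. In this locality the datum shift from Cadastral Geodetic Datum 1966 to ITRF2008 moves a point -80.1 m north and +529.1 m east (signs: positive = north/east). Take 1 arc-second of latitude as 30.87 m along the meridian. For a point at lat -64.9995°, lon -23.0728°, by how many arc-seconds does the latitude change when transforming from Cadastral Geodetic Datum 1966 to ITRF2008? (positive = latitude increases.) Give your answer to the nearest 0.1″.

Δφ = -2.6″

1″ of latitude = 30.87 m, so Δφ = -80.1 / 30.87 = -2.595″.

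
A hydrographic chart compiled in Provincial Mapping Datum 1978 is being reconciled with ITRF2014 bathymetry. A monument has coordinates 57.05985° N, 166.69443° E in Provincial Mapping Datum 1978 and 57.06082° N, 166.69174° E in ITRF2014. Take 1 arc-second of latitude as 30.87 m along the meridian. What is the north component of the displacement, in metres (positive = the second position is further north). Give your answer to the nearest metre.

ΔN = 108 m

Δφ = 57.06082° − 57.05985° = +0.00097°; Δλ = 166.69174° − 166.69443° = -0.00269°.
1° of latitude = 3600 × 30.87 = 111132 m.
ΔN = Δφ × 111132 = 107.8 m; ΔE = Δλ × 111132 × cos(57.05985°) = -0.00269 × 111132 × 0.543763 = -162.6 m.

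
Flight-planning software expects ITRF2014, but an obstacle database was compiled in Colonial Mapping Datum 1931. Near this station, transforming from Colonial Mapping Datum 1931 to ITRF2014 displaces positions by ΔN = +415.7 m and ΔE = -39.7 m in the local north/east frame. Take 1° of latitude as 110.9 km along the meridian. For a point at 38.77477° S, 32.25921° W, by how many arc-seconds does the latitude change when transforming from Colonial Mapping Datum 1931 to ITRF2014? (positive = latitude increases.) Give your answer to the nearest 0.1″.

1° of latitude = 110.9 km, so Δφ = 415.7 / 110900 = 0.0037484° = 13.494″.

Δφ = 13.5″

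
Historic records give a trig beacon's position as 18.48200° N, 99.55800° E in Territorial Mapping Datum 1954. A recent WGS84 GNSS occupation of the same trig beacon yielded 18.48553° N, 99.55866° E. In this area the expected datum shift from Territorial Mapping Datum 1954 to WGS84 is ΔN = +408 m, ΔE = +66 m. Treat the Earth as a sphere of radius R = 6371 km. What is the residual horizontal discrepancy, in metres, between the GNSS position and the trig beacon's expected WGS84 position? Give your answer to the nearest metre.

16 m

Observed coordinate differences: Δφ = +0.00353°, Δλ = +0.00066°.
Converting to metres (1° lat = 111195 m, cos φ = 0.948423): observed ΔN = 392.5 m, observed ΔE = 69.6 m.
Subtracting the expected shift leaves a residual of 392.5 − (408) = -15.5 m north and 69.6 − (66) = 3.6 m east.
Residual distance = √((-15.5)² + 3.6²) = 15.9 m.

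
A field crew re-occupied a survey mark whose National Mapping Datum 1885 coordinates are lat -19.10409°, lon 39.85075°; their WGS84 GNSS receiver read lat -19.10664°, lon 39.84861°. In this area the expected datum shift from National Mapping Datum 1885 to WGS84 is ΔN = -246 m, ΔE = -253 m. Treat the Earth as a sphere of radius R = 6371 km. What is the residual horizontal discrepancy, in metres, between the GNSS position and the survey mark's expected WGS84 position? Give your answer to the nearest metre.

47 m

Observed coordinate differences: Δφ = -0.00255°, Δλ = -0.00214°.
Converting to metres (1° lat = 111195 m, cos φ = 0.944926): observed ΔN = -283.5 m, observed ΔE = -224.9 m.
Subtracting the expected shift leaves a residual of -283.5 − (-246) = -37.5 m north and -224.9 − (-253) = 28.1 m east.
Residual distance = √((-37.5)² + 28.1²) = 46.9 m.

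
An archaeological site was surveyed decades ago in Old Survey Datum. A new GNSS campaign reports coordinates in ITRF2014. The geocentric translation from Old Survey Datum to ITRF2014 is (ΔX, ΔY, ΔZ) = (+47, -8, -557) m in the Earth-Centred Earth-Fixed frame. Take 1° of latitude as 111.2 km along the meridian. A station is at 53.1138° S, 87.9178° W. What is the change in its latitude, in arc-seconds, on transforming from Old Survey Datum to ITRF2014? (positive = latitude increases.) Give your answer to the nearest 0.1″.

sin φ = -0.799829, cos φ = 0.600228, sin λ = -0.999340, cos λ = 0.036333.
North component: ΔN = −sin φ cos λ·ΔX − sin φ sin λ·ΔY + cos φ·ΔZ = −(-0.799829)(0.036333)(47) − (-0.799829)(-0.999340)(-8) + (0.600228)(-557) = -326.57 m.
1° of latitude spans 111200 m, so Δφ = -326.57 / 111200 × 3600 = -10.572″.

Δφ = -10.6″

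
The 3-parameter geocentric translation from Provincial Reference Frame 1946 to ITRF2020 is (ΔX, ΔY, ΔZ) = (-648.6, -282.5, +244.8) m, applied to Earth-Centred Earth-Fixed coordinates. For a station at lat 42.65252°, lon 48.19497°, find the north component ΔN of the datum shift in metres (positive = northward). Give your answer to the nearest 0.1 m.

At φ = 42.65252°, λ = 48.19497°: sin φ = 0.677550, cos φ = 0.735476, sin λ = 0.745417, cos λ = 0.666598.
ΔN = −sin φ cos λ·ΔX − sin φ sin λ·ΔY + cos φ·ΔZ = −(0.677550)(0.666598)(-648.6) − (0.677550)(0.745417)(-282.5) + (0.735476)(244.8) = 615.67 m.

ΔN = 615.7 m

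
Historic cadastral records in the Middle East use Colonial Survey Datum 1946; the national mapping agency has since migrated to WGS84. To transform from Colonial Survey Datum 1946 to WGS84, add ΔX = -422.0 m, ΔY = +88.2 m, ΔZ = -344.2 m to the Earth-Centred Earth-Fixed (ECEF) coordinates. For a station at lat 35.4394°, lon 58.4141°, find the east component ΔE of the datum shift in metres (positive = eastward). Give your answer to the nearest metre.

The local east axis at (φ, λ) is (−sin λ, cos λ, 0), so ΔE = −sin(58.4141°)·(-422.0) + cos(58.4141°)·88.2 = 405.68 m.

ΔE = 406 m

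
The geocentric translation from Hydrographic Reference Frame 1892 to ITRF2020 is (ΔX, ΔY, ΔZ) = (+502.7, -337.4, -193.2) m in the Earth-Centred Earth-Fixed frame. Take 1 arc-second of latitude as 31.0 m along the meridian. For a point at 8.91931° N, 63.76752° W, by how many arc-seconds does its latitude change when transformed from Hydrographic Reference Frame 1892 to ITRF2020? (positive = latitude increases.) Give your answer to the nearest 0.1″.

Δφ = -8.8″

sin φ = 0.155043, cos φ = 0.987908, sin λ = -0.897008, cos λ = 0.442014.
North component: ΔN = −sin φ cos λ·ΔX − sin φ sin λ·ΔY + cos φ·ΔZ = −(0.155043)(0.442014)(502.7) − (0.155043)(-0.897008)(-337.4) + (0.987908)(-193.2) = -272.24 m.
1° of latitude spans 3600 × 31.00 = 111600 m, so Δφ = -272.24 / 111600 × 3600 = -8.782″.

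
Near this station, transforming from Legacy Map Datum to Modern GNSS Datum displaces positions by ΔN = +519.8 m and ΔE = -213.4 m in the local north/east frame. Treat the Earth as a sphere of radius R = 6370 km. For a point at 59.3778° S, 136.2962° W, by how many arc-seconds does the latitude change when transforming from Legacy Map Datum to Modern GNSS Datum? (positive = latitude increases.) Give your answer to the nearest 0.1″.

On a sphere of radius R, 1 rad of latitude = R, so Δφ = ΔN / R = 519.8 / 6370000 = 8.1601e-05 rad = 16.831″.

Δφ = 16.8″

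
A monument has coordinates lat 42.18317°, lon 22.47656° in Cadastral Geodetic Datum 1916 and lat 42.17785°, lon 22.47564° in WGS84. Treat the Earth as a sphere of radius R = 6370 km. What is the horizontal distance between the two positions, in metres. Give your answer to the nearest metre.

596 m

Δφ = 42.17785° − 42.18317° = -0.00532°; Δλ = 22.47564° − 22.47656° = -0.00092°.
1° along a meridian = πR/180 = 111177 m.
ΔN = Δφ × 111177 = -591.5 m; ΔE = Δλ × 111177 × cos(42.18317°) = -0.00092 × 111177 × 0.741002 = -75.8 m.
Distance = √(ΔE² + ΔN²) = √((-75.8)² + (-591.5)²) = 596.3 m.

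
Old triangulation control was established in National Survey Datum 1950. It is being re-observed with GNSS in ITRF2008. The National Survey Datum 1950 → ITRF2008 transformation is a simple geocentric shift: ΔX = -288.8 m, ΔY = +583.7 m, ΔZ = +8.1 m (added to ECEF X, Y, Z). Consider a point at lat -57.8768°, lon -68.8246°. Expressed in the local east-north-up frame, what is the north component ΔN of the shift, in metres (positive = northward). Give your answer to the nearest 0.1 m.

At φ = -57.8768°, λ = -68.8246°: sin φ = -0.846907, cos φ = 0.531742, sin λ = -0.932479, cos λ = 0.361224.
ΔN = −sin φ cos λ·ΔX − sin φ sin λ·ΔY + cos φ·ΔZ = −(-0.846907)(0.361224)(-288.8) − (-0.846907)(-0.932479)(583.7) + (0.531742)(8.1) = -545.00 m.

ΔN = -545.0 m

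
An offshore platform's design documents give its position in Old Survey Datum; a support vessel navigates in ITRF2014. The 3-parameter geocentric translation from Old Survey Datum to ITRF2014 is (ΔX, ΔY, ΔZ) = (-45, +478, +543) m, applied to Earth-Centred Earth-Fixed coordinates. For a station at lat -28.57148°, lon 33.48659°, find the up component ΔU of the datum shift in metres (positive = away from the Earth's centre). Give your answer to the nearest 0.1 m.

At φ = -28.57148°, λ = 33.48659°: sin φ = -0.478255, cos φ = 0.878221, sin λ = 0.551742, cos λ = 0.834015.
ΔU = cos φ cos λ·ΔX + cos φ sin λ·ΔY + sin φ·ΔZ = (0.878221)(0.834015)(-45) + (0.878221)(0.551742)(478) + (-0.478255)(543) = -61.04 m.

ΔU = -61.0 m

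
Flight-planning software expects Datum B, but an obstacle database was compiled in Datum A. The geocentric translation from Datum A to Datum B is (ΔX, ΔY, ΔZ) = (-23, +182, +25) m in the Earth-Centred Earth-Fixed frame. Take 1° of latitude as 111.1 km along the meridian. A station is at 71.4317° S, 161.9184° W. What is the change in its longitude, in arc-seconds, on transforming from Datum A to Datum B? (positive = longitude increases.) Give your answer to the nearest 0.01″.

sin φ = -0.947945, cos φ = 0.318435, sin λ = -0.310371, cos λ = -0.950615.
East component: ΔE = −sin λ·ΔX + cos λ·ΔY = −(-0.310371)(-23) + (-0.950615)(182) = -180.15 m.
1° of latitude spans 111100 m; at latitude φ, 1° of longitude spans that × cos φ = 35378.1 m, so Δλ = -180.15 / 35378.1 × 3600 = -18.332″.

Δλ = -18.33″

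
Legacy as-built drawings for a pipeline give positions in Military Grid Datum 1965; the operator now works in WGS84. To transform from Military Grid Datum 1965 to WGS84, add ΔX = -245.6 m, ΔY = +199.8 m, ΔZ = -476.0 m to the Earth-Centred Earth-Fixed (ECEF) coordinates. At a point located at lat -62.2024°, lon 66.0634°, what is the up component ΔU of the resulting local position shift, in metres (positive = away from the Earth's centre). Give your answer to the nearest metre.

The local up (radial) axis is (cos φ cos λ, cos φ sin λ, sin φ), giving ΔU = -46.470 + 85.163 + 421.070 = 459.76 m.

ΔU = 460 m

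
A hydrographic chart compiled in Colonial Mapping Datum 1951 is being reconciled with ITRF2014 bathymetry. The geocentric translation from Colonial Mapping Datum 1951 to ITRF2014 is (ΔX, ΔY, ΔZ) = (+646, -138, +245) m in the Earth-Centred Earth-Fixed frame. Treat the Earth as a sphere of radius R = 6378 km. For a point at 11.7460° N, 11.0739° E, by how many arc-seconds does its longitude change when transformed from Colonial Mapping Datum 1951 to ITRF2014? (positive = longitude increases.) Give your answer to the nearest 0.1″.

Δλ = -8.6″

sin φ = 0.203573, cos φ = 0.979060, sin λ = 0.192075, cos λ = 0.981380.
East component: ΔE = −sin λ·ΔX + cos λ·ΔY = −(0.192075)(646) + (0.981380)(-138) = -259.51 m.
1° of latitude spans πR/180 = 111317 m; at latitude φ, 1° of longitude spans that × cos φ = 108986.1 m, so Δλ = -259.51 / 108986.1 × 3600 = -8.572″.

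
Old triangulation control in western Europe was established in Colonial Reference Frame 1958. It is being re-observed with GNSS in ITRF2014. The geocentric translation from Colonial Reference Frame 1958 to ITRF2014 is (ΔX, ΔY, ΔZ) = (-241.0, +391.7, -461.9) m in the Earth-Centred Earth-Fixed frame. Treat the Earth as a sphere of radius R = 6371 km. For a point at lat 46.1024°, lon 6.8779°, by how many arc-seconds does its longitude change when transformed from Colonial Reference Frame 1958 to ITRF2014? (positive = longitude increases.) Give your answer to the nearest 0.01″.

Δλ = 19.51″

sin φ = 0.720580, cos φ = 0.693372, sin λ = 0.119754, cos λ = 0.992804.
East component: ΔE = −sin λ·ΔX + cos λ·ΔY = −(0.119754)(-241.0) + (0.992804)(391.7) = 417.74 m.
1° of latitude spans πR/180 = 111195 m; at latitude φ, 1° of longitude spans that × cos φ = 77099.4 m, so Δλ = 417.74 / 77099.4 × 3600 = 19.506″.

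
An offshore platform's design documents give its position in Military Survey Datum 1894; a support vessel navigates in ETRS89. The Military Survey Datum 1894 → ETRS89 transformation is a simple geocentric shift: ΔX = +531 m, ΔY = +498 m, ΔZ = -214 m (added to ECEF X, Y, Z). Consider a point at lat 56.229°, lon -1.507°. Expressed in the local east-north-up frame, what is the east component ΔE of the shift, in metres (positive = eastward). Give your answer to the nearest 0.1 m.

The local east axis at (φ, λ) is (−sin λ, cos λ, 0), so ΔE = −sin(-1.507°)·531 + cos(-1.507°)·498 = 511.79 m.

ΔE = 511.8 m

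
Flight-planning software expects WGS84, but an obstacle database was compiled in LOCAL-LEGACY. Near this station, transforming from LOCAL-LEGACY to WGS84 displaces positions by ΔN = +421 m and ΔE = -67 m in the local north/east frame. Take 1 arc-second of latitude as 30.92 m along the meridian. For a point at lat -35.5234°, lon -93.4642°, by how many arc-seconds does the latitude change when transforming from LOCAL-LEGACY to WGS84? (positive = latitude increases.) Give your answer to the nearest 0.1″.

Δφ = 13.6″

1″ of latitude = 30.92 m, so Δφ = 421.0 / 30.92 = 13.616″.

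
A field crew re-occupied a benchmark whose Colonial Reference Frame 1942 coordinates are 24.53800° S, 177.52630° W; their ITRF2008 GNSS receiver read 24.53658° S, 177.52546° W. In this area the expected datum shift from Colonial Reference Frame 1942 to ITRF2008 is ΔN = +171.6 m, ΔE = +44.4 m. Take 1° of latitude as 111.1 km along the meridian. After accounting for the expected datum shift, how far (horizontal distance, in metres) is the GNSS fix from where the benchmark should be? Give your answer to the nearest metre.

43 m

Observed coordinate differences: Δφ = +0.00142°, Δλ = +0.00084°.
Converting to metres (1° lat = 111100 m, cos φ = 0.909686): observed ΔN = 157.8 m, observed ΔE = 84.9 m.
Subtracting the expected shift leaves a residual of 157.8 − (171.6) = -13.8 m north and 84.9 − (44.4) = 40.5 m east.
Residual distance = √((-13.8)² + 40.5²) = 42.8 m.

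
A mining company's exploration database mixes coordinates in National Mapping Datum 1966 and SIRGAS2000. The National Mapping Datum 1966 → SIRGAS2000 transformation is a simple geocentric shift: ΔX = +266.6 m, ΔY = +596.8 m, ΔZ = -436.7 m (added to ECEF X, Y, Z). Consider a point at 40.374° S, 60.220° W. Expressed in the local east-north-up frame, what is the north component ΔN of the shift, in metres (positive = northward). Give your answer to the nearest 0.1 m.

ΔN = -582.5 m

The local north axis is (−sin φ cos λ, −sin φ sin λ, cos φ), giving ΔN = 85.773 − 335.538 − 332.692 = -582.46 m.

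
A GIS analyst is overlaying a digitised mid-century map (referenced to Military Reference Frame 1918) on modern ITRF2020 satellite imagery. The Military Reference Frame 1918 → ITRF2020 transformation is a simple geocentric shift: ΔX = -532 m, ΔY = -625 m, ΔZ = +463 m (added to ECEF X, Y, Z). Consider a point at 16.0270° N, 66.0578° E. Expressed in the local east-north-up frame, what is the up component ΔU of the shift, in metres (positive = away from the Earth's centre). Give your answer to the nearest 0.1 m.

At φ = 16.0270°, λ = 66.0578°: sin φ = 0.276090, cos φ = 0.961132, sin λ = 0.913955, cos λ = 0.405815.
ΔU = cos φ cos λ·ΔX + cos φ sin λ·ΔY + sin φ·ΔZ = (0.961132)(0.405815)(-532) + (0.961132)(0.913955)(-625) + (0.276090)(463) = -628.69 m.

ΔU = -628.7 m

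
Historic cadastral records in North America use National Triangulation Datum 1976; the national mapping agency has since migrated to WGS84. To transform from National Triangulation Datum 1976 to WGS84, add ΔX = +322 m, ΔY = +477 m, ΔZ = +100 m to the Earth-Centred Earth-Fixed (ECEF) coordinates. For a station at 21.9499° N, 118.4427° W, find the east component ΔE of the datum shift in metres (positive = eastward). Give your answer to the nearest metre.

At φ = 21.9499°, λ = -118.4427°: sin φ = 0.373796, cos φ = 0.927511, sin λ = -0.879294, cos λ = -0.476280.
ΔE = −sin λ·ΔX + cos λ·ΔY = −(-0.879294)·(322) + (-0.476280)·(477) = 55.95 m.

ΔE = 56 m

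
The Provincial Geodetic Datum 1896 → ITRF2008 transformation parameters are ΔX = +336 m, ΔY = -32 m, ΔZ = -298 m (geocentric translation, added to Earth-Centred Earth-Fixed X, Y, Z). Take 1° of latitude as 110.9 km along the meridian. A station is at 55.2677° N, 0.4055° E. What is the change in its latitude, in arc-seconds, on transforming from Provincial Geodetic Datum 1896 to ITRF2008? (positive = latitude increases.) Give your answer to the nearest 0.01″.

Δφ = -14.47″

sin φ = 0.821823, cos φ = 0.569743, sin λ = 0.007077, cos λ = 0.999975.
North component: ΔN = −sin φ cos λ·ΔX − sin φ sin λ·ΔY + cos φ·ΔZ = −(0.821823)(0.999975)(336) − (0.821823)(0.007077)(-32) + (0.569743)(-298) = -445.72 m.
1° of latitude spans 110900 m, so Δφ = -445.72 / 110900 × 3600 = -14.469″.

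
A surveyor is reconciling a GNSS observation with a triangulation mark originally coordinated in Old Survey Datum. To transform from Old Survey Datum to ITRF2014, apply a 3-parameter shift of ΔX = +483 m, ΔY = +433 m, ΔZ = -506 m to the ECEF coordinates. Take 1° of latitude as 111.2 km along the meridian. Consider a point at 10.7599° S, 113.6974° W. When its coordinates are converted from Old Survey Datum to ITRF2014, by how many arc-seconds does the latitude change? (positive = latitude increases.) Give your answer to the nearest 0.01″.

Δφ = -19.66″

sin φ = -0.186694, cos φ = 0.982418, sin λ = -0.915681, cos λ = -0.401906.
North component: ΔN = −sin φ cos λ·ΔX − sin φ sin λ·ΔY + cos φ·ΔZ = −(-0.186694)(-0.401906)(483) − (-0.186694)(-0.915681)(433) + (0.982418)(-506) = -607.37 m.
1° of latitude spans 111200 m, so Δφ = -607.37 / 111200 × 3600 = -19.663″.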